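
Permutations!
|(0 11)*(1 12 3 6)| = |(0 11)(1 12 3 6)| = 4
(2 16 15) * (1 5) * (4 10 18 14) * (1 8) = [0, 5, 16, 3, 10, 8, 6, 7, 1, 9, 18, 11, 12, 13, 4, 2, 15, 17, 14] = (1 5 8)(2 16 15)(4 10 18 14)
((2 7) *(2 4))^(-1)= (2 4 7)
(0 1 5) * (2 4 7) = (0 1 5)(2 4 7) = [1, 5, 4, 3, 7, 0, 6, 2]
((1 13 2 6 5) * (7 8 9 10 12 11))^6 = ((1 13 2 6 5)(7 8 9 10 12 11))^6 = (1 13 2 6 5)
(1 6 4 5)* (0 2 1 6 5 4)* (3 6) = (0 2 1 5 3 6) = [2, 5, 1, 6, 4, 3, 0]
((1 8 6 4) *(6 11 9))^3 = (1 9)(4 11)(6 8)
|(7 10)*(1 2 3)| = |(1 2 3)(7 10)| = 6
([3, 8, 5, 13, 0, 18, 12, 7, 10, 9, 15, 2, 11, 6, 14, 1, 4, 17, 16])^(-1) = [4, 15, 11, 0, 16, 2, 13, 7, 1, 9, 8, 12, 6, 3, 14, 10, 18, 17, 5]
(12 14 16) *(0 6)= [6, 1, 2, 3, 4, 5, 0, 7, 8, 9, 10, 11, 14, 13, 16, 15, 12]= (0 6)(12 14 16)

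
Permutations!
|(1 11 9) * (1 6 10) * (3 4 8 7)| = 20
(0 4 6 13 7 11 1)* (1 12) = (0 4 6 13 7 11 12 1) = [4, 0, 2, 3, 6, 5, 13, 11, 8, 9, 10, 12, 1, 7]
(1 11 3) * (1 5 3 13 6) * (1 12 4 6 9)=(1 11 13 9)(3 5)(4 6 12)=[0, 11, 2, 5, 6, 3, 12, 7, 8, 1, 10, 13, 4, 9]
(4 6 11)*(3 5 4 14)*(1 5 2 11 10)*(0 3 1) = (0 3 2 11 14 1 5 4 6 10) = [3, 5, 11, 2, 6, 4, 10, 7, 8, 9, 0, 14, 12, 13, 1]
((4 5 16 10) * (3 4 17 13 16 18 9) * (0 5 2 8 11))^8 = ((0 5 18 9 3 4 2 8 11)(10 17 13 16))^8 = (0 11 8 2 4 3 9 18 5)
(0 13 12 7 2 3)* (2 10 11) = (0 13 12 7 10 11 2 3) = [13, 1, 3, 0, 4, 5, 6, 10, 8, 9, 11, 2, 7, 12]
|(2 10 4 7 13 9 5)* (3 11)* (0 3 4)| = |(0 3 11 4 7 13 9 5 2 10)| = 10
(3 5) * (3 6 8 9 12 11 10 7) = (3 5 6 8 9 12 11 10 7) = [0, 1, 2, 5, 4, 6, 8, 3, 9, 12, 7, 10, 11]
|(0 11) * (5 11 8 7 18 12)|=|(0 8 7 18 12 5 11)|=7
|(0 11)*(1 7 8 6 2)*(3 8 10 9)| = |(0 11)(1 7 10 9 3 8 6 2)| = 8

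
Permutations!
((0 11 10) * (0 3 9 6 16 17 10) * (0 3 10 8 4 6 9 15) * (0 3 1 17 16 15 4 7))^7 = ((0 11 1 17 8 7)(3 4 6 15))^7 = (0 11 1 17 8 7)(3 15 6 4)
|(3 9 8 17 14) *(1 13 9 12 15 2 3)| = 12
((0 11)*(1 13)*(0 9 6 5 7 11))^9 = (1 13)(5 6 9 11 7)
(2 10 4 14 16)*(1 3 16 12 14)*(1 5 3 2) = (1 2 10 4 5 3 16)(12 14) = [0, 2, 10, 16, 5, 3, 6, 7, 8, 9, 4, 11, 14, 13, 12, 15, 1]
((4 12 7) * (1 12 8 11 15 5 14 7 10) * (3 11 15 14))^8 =(15)(1 10 12)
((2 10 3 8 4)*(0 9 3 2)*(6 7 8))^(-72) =((0 9 3 6 7 8 4)(2 10))^(-72) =(10)(0 8 6 9 4 7 3)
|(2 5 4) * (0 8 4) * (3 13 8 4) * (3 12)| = 4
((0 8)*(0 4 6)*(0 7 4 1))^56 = ((0 8 1)(4 6 7))^56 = (0 1 8)(4 7 6)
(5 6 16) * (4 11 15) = (4 11 15)(5 6 16) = [0, 1, 2, 3, 11, 6, 16, 7, 8, 9, 10, 15, 12, 13, 14, 4, 5]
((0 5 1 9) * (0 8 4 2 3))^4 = ((0 5 1 9 8 4 2 3))^4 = (0 8)(1 2)(3 9)(4 5)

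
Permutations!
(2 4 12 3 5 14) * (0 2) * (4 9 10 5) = (0 2 9 10 5 14)(3 4 12) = [2, 1, 9, 4, 12, 14, 6, 7, 8, 10, 5, 11, 3, 13, 0]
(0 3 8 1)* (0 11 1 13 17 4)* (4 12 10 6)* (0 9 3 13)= [13, 11, 2, 8, 9, 5, 4, 7, 0, 3, 6, 1, 10, 17, 14, 15, 16, 12]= (0 13 17 12 10 6 4 9 3 8)(1 11)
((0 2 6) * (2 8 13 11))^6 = (13)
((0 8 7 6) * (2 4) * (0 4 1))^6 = (0 1 2 4 6 7 8)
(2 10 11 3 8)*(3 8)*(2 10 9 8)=(2 9 8 10 11)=[0, 1, 9, 3, 4, 5, 6, 7, 10, 8, 11, 2]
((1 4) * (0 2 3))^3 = (1 4)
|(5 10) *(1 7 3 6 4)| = |(1 7 3 6 4)(5 10)| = 10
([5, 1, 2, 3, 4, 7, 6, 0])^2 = (0 7 5)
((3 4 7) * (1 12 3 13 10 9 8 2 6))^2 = (1 3 7 10 8 6 12 4 13 9 2)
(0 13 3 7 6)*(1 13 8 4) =(0 8 4 1 13 3 7 6) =[8, 13, 2, 7, 1, 5, 0, 6, 4, 9, 10, 11, 12, 3]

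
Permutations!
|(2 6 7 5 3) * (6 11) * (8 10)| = 6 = |(2 11 6 7 5 3)(8 10)|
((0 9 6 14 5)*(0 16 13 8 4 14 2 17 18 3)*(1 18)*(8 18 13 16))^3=((0 9 6 2 17 1 13 18 3)(4 14 5 8))^3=(0 2 13)(1 3 6)(4 8 5 14)(9 17 18)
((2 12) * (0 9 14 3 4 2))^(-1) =((0 9 14 3 4 2 12))^(-1) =(0 12 2 4 3 14 9)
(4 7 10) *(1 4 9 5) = [0, 4, 2, 3, 7, 1, 6, 10, 8, 5, 9] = (1 4 7 10 9 5)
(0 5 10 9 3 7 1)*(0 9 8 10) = (0 5)(1 9 3 7)(8 10) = [5, 9, 2, 7, 4, 0, 6, 1, 10, 3, 8]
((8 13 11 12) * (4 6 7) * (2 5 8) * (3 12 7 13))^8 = ((2 5 8 3 12)(4 6 13 11 7))^8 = (2 3 5 12 8)(4 11 6 7 13)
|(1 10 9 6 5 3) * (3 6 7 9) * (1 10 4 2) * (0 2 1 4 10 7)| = 8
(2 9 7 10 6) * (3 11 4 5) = (2 9 7 10 6)(3 11 4 5) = [0, 1, 9, 11, 5, 3, 2, 10, 8, 7, 6, 4]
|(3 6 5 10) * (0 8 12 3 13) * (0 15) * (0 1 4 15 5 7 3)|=|(0 8 12)(1 4 15)(3 6 7)(5 10 13)|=3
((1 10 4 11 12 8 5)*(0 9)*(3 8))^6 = (1 8 12 4)(3 11 10 5)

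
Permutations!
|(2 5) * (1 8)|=|(1 8)(2 5)|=2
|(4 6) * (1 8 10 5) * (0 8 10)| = 6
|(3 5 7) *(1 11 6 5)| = |(1 11 6 5 7 3)| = 6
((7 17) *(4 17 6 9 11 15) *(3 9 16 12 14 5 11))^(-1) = (3 9)(4 15 11 5 14 12 16 6 7 17)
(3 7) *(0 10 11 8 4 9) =(0 10 11 8 4 9)(3 7) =[10, 1, 2, 7, 9, 5, 6, 3, 4, 0, 11, 8]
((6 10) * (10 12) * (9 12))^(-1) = ((6 9 12 10))^(-1) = (6 10 12 9)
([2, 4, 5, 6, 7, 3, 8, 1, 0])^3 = (0 3)(2 6)(5 8)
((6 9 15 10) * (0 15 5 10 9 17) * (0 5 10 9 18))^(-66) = ((0 15 18)(5 9 10 6 17))^(-66) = (18)(5 17 6 10 9)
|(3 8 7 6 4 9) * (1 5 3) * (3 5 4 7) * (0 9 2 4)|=|(0 9 1)(2 4)(3 8)(6 7)|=6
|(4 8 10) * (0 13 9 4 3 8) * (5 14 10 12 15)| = |(0 13 9 4)(3 8 12 15 5 14 10)| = 28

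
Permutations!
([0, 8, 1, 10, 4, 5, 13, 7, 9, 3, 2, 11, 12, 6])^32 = [0, 9, 8, 2, 4, 5, 6, 7, 3, 10, 1, 11, 12, 13]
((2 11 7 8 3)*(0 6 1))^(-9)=(2 11 7 8 3)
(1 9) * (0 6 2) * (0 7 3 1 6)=[0, 9, 7, 1, 4, 5, 2, 3, 8, 6]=(1 9 6 2 7 3)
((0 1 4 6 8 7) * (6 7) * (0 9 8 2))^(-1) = ((0 1 4 7 9 8 6 2))^(-1) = (0 2 6 8 9 7 4 1)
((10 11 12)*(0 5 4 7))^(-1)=((0 5 4 7)(10 11 12))^(-1)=(0 7 4 5)(10 12 11)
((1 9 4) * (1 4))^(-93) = ((1 9))^(-93) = (1 9)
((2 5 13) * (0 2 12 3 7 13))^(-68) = ((0 2 5)(3 7 13 12))^(-68) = (13)(0 2 5)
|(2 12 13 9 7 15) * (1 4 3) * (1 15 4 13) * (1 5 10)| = 11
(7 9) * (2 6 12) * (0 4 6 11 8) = (0 4 6 12 2 11 8)(7 9) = [4, 1, 11, 3, 6, 5, 12, 9, 0, 7, 10, 8, 2]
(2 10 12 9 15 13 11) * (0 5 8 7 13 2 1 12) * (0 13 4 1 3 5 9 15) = [9, 12, 10, 5, 1, 8, 6, 4, 7, 0, 13, 3, 15, 11, 14, 2] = (0 9)(1 12 15 2 10 13 11 3 5 8 7 4)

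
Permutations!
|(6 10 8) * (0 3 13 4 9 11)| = 6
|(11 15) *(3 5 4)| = 6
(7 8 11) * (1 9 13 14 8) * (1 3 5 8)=(1 9 13 14)(3 5 8 11 7)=[0, 9, 2, 5, 4, 8, 6, 3, 11, 13, 10, 7, 12, 14, 1]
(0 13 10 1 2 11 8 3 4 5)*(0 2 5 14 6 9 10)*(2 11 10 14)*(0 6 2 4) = (0 13 6 9 14 2 10 1 5 11 8 3) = [13, 5, 10, 0, 4, 11, 9, 7, 3, 14, 1, 8, 12, 6, 2]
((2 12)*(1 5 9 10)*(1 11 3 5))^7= ((2 12)(3 5 9 10 11))^7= (2 12)(3 9 11 5 10)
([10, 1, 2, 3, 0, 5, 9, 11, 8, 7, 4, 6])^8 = (11)(0 4 10)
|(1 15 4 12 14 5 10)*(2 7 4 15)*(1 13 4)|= 6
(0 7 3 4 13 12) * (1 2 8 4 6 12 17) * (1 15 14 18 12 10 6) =[7, 2, 8, 1, 13, 5, 10, 3, 4, 9, 6, 11, 0, 17, 18, 14, 16, 15, 12] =(0 7 3 1 2 8 4 13 17 15 14 18 12)(6 10)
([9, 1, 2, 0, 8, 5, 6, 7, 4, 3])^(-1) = (0 3 9)(4 8)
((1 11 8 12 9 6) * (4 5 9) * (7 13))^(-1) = ((1 11 8 12 4 5 9 6)(7 13))^(-1) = (1 6 9 5 4 12 8 11)(7 13)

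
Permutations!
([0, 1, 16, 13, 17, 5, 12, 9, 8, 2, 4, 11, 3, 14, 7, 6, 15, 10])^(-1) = [0, 1, 9, 12, 10, 5, 15, 14, 8, 7, 17, 11, 6, 3, 13, 16, 2, 4]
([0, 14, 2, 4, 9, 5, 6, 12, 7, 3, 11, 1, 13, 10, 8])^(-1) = (1 11 10 13 12 7 8 14)(3 9 4)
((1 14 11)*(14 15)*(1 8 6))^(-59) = ((1 15 14 11 8 6))^(-59) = (1 15 14 11 8 6)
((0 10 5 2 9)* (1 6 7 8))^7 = ((0 10 5 2 9)(1 6 7 8))^7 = (0 5 9 10 2)(1 8 7 6)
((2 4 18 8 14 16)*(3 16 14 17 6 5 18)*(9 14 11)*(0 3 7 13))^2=((0 3 16 2 4 7 13)(5 18 8 17 6)(9 14 11))^2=(0 16 4 13 3 2 7)(5 8 6 18 17)(9 11 14)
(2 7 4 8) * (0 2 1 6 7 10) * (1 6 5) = (0 2 10)(1 5)(4 8 6 7) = [2, 5, 10, 3, 8, 1, 7, 4, 6, 9, 0]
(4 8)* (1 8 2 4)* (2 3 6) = (1 8)(2 4 3 6) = [0, 8, 4, 6, 3, 5, 2, 7, 1]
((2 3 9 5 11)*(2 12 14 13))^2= ((2 3 9 5 11 12 14 13))^2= (2 9 11 14)(3 5 12 13)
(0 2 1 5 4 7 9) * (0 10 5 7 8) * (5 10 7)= (10)(0 2 1 5 4 8)(7 9)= [2, 5, 1, 3, 8, 4, 6, 9, 0, 7, 10]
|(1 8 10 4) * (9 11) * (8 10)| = 6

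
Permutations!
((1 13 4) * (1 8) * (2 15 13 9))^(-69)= (1 9 2 15 13 4 8)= ((1 9 2 15 13 4 8))^(-69)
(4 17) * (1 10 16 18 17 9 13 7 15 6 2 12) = [0, 10, 12, 3, 9, 5, 2, 15, 8, 13, 16, 11, 1, 7, 14, 6, 18, 4, 17] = (1 10 16 18 17 4 9 13 7 15 6 2 12)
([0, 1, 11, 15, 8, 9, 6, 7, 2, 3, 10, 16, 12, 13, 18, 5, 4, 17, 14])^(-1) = [0, 1, 8, 9, 16, 15, 6, 7, 4, 5, 10, 2, 12, 13, 18, 3, 11, 17, 14]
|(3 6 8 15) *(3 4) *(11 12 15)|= |(3 6 8 11 12 15 4)|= 7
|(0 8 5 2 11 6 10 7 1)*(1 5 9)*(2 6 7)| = 12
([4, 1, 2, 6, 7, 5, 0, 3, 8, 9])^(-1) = [6, 1, 2, 7, 0, 5, 3, 4, 8, 9]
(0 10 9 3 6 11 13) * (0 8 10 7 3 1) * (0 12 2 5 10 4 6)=(0 7 3)(1 12 2 5 10 9)(4 6 11 13 8)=[7, 12, 5, 0, 6, 10, 11, 3, 4, 1, 9, 13, 2, 8]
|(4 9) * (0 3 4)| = |(0 3 4 9)| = 4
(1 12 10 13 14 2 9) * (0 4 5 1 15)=(0 4 5 1 12 10 13 14 2 9 15)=[4, 12, 9, 3, 5, 1, 6, 7, 8, 15, 13, 11, 10, 14, 2, 0]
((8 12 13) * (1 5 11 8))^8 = ((1 5 11 8 12 13))^8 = (1 11 12)(5 8 13)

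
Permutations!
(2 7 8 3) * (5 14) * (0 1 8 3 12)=(0 1 8 12)(2 7 3)(5 14)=[1, 8, 7, 2, 4, 14, 6, 3, 12, 9, 10, 11, 0, 13, 5]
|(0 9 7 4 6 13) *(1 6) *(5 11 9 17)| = |(0 17 5 11 9 7 4 1 6 13)| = 10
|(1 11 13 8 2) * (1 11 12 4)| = 12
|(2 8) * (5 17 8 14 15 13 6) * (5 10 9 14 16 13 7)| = 12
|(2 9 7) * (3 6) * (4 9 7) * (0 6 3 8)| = |(0 6 8)(2 7)(4 9)| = 6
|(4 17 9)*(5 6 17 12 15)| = 7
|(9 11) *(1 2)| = 2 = |(1 2)(9 11)|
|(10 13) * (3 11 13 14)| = 5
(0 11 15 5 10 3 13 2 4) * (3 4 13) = (0 11 15 5 10 4)(2 13) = [11, 1, 13, 3, 0, 10, 6, 7, 8, 9, 4, 15, 12, 2, 14, 5]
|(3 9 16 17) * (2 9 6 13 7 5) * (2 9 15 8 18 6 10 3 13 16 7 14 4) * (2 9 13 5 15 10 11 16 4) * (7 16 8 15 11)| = |(2 10 3 7 11 8 18 6 4 9 16 17 5 13 14)| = 15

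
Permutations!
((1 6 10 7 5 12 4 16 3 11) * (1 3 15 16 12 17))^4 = (1 5 10)(6 17 7)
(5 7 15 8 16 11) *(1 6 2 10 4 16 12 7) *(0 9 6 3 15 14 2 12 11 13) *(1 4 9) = [1, 3, 10, 15, 16, 4, 12, 14, 11, 6, 9, 5, 7, 0, 2, 8, 13] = (0 1 3 15 8 11 5 4 16 13)(2 10 9 6 12 7 14)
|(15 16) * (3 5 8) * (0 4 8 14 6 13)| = |(0 4 8 3 5 14 6 13)(15 16)| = 8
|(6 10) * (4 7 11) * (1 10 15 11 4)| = 10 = |(1 10 6 15 11)(4 7)|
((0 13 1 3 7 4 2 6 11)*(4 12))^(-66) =(0 7 6 1 4)(2 13 12 11 3)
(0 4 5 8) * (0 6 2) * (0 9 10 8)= (0 4 5)(2 9 10 8 6)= [4, 1, 9, 3, 5, 0, 2, 7, 6, 10, 8]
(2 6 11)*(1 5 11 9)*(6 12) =(1 5 11 2 12 6 9) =[0, 5, 12, 3, 4, 11, 9, 7, 8, 1, 10, 2, 6]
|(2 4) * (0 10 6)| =6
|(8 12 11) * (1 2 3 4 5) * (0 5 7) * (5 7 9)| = 6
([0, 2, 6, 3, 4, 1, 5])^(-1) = [0, 5, 1, 3, 4, 6, 2]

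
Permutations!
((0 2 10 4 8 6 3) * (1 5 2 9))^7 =((0 9 1 5 2 10 4 8 6 3))^7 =(0 8 2 9 6 10 1 3 4 5)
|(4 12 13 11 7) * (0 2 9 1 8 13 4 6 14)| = |(0 2 9 1 8 13 11 7 6 14)(4 12)| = 10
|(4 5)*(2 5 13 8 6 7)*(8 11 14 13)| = |(2 5 4 8 6 7)(11 14 13)| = 6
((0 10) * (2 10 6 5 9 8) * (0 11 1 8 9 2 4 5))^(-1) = ((0 6)(1 8 4 5 2 10 11))^(-1) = (0 6)(1 11 10 2 5 4 8)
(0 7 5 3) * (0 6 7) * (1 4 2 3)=(1 4 2 3 6 7 5)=[0, 4, 3, 6, 2, 1, 7, 5]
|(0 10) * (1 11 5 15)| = |(0 10)(1 11 5 15)| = 4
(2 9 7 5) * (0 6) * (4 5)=(0 6)(2 9 7 4 5)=[6, 1, 9, 3, 5, 2, 0, 4, 8, 7]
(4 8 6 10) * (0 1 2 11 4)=(0 1 2 11 4 8 6 10)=[1, 2, 11, 3, 8, 5, 10, 7, 6, 9, 0, 4]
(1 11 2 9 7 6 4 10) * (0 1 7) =(0 1 11 2 9)(4 10 7 6) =[1, 11, 9, 3, 10, 5, 4, 6, 8, 0, 7, 2]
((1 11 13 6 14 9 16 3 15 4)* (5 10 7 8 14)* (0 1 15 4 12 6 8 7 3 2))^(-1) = ((0 1 11 13 8 14 9 16 2)(3 4 15 12 6 5 10))^(-1) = (0 2 16 9 14 8 13 11 1)(3 10 5 6 12 15 4)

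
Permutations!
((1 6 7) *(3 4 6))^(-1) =((1 3 4 6 7))^(-1) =(1 7 6 4 3)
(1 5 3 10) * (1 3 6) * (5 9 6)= (1 9 6)(3 10)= [0, 9, 2, 10, 4, 5, 1, 7, 8, 6, 3]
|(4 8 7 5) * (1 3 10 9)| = |(1 3 10 9)(4 8 7 5)| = 4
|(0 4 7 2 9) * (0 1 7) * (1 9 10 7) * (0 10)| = |(0 4 10 7 2)| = 5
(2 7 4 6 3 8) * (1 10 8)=(1 10 8 2 7 4 6 3)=[0, 10, 7, 1, 6, 5, 3, 4, 2, 9, 8]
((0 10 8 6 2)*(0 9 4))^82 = ((0 10 8 6 2 9 4))^82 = (0 9 6 10 4 2 8)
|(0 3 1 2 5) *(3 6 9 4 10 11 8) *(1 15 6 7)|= |(0 7 1 2 5)(3 15 6 9 4 10 11 8)|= 40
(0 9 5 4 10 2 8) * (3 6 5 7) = (0 9 7 3 6 5 4 10 2 8) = [9, 1, 8, 6, 10, 4, 5, 3, 0, 7, 2]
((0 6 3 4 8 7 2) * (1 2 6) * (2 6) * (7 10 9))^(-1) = (0 2 7 9 10 8 4 3 6 1)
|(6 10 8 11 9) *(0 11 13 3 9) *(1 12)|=|(0 11)(1 12)(3 9 6 10 8 13)|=6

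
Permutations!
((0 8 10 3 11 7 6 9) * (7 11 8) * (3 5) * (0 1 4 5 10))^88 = (11)(0 3 4 9 7 8 5 1 6)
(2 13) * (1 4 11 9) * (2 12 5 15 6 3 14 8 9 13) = [0, 4, 2, 14, 11, 15, 3, 7, 9, 1, 10, 13, 5, 12, 8, 6] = (1 4 11 13 12 5 15 6 3 14 8 9)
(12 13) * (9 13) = (9 13 12) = [0, 1, 2, 3, 4, 5, 6, 7, 8, 13, 10, 11, 9, 12]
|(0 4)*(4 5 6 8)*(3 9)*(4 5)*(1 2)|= 6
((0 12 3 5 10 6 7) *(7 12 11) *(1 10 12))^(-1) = (0 7 11)(1 6 10)(3 12 5)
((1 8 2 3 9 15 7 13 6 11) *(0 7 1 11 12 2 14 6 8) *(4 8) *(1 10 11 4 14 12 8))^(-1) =(0 1 4 11 10 15 9 3 2 12 8 6 14 13 7)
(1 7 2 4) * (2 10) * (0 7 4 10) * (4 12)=[7, 12, 10, 3, 1, 5, 6, 0, 8, 9, 2, 11, 4]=(0 7)(1 12 4)(2 10)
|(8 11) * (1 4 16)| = 6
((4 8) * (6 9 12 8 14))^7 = ((4 14 6 9 12 8))^7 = (4 14 6 9 12 8)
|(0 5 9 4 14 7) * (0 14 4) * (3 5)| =4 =|(0 3 5 9)(7 14)|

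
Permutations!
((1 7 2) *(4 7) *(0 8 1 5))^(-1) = ((0 8 1 4 7 2 5))^(-1) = (0 5 2 7 4 1 8)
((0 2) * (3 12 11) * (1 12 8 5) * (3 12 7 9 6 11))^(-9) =(12)(0 2)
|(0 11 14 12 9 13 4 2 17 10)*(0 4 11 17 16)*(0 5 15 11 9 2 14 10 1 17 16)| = |(0 16 5 15 11 10 4 14 12 2)(1 17)(9 13)| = 10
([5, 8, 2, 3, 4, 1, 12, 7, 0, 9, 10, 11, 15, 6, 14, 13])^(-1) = (0 8 1 5)(6 13 15 12)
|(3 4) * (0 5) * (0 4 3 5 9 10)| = |(0 9 10)(4 5)| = 6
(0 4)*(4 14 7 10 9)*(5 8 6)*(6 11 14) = (0 6 5 8 11 14 7 10 9 4) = [6, 1, 2, 3, 0, 8, 5, 10, 11, 4, 9, 14, 12, 13, 7]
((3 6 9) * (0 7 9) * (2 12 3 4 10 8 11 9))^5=(0 6 3 12 2 7)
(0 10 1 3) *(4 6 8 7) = [10, 3, 2, 0, 6, 5, 8, 4, 7, 9, 1] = (0 10 1 3)(4 6 8 7)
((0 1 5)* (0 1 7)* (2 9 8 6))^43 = (0 7)(1 5)(2 6 8 9)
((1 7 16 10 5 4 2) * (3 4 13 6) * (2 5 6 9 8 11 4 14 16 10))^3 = (1 6 16 7 3 2 10 14)(4 9)(5 8)(11 13)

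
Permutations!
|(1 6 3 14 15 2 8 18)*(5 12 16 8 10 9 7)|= |(1 6 3 14 15 2 10 9 7 5 12 16 8 18)|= 14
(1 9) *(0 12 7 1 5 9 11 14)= (0 12 7 1 11 14)(5 9)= [12, 11, 2, 3, 4, 9, 6, 1, 8, 5, 10, 14, 7, 13, 0]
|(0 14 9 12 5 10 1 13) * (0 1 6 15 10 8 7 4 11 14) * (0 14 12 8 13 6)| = 14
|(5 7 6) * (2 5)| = 4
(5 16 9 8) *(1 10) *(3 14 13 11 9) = (1 10)(3 14 13 11 9 8 5 16) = [0, 10, 2, 14, 4, 16, 6, 7, 5, 8, 1, 9, 12, 11, 13, 15, 3]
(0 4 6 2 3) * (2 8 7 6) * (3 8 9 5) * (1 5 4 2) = (0 2 8 7 6 9 4 1 5 3) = [2, 5, 8, 0, 1, 3, 9, 6, 7, 4]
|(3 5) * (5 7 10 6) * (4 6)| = 6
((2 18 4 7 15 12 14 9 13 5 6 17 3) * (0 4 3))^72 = ((0 4 7 15 12 14 9 13 5 6 17)(2 18 3))^72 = (18)(0 9 4 13 7 5 15 6 12 17 14)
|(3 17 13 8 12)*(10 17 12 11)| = |(3 12)(8 11 10 17 13)| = 10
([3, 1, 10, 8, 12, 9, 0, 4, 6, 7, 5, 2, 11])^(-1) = [6, 1, 11, 0, 7, 10, 8, 9, 3, 5, 2, 12, 4]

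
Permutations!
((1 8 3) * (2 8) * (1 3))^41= (1 8 2)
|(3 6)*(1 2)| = 2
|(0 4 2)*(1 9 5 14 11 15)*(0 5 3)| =10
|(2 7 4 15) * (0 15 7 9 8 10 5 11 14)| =18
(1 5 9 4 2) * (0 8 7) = (0 8 7)(1 5 9 4 2) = [8, 5, 1, 3, 2, 9, 6, 0, 7, 4]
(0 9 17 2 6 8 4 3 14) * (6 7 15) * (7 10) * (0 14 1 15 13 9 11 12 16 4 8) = (0 11 12 16 4 3 1 15 6)(2 10 7 13 9 17) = [11, 15, 10, 1, 3, 5, 0, 13, 8, 17, 7, 12, 16, 9, 14, 6, 4, 2]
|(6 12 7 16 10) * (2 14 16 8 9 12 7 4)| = 10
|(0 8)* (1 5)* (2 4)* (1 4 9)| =10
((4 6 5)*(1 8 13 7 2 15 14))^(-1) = (1 14 15 2 7 13 8)(4 5 6)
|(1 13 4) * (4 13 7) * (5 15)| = |(1 7 4)(5 15)| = 6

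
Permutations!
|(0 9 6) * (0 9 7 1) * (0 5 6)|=6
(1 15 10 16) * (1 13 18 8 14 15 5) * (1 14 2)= [0, 5, 1, 3, 4, 14, 6, 7, 2, 9, 16, 11, 12, 18, 15, 10, 13, 17, 8]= (1 5 14 15 10 16 13 18 8 2)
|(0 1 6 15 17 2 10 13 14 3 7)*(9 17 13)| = |(0 1 6 15 13 14 3 7)(2 10 9 17)| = 8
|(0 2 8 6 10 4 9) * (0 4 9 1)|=8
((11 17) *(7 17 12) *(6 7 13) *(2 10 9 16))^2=(2 9)(6 17 12)(7 11 13)(10 16)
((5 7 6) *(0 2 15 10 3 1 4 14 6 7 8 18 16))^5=(0 1 8 15 14 16 3 5 2 4 18 10 6)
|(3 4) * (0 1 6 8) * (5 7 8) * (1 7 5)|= |(0 7 8)(1 6)(3 4)|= 6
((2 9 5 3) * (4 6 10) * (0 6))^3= (0 4 10 6)(2 3 5 9)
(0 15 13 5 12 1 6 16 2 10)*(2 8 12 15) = (0 2 10)(1 6 16 8 12)(5 15 13) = [2, 6, 10, 3, 4, 15, 16, 7, 12, 9, 0, 11, 1, 5, 14, 13, 8]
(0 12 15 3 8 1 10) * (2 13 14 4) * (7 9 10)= (0 12 15 3 8 1 7 9 10)(2 13 14 4)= [12, 7, 13, 8, 2, 5, 6, 9, 1, 10, 0, 11, 15, 14, 4, 3]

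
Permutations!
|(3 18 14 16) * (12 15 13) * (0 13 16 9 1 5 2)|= |(0 13 12 15 16 3 18 14 9 1 5 2)|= 12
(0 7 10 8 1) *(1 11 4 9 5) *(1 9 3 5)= (0 7 10 8 11 4 3 5 9 1)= [7, 0, 2, 5, 3, 9, 6, 10, 11, 1, 8, 4]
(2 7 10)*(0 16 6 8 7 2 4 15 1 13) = (0 16 6 8 7 10 4 15 1 13) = [16, 13, 2, 3, 15, 5, 8, 10, 7, 9, 4, 11, 12, 0, 14, 1, 6]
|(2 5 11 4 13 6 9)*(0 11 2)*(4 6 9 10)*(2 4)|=9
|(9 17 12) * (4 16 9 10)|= |(4 16 9 17 12 10)|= 6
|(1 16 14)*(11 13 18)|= 3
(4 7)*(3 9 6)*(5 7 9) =(3 5 7 4 9 6) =[0, 1, 2, 5, 9, 7, 3, 4, 8, 6]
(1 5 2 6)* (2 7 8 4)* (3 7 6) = (1 5 6)(2 3 7 8 4) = [0, 5, 3, 7, 2, 6, 1, 8, 4]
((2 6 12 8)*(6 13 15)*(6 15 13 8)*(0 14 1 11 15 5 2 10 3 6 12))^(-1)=(0 6 3 10 8 2 5 15 11 1 14)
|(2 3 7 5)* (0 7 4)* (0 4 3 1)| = |(0 7 5 2 1)| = 5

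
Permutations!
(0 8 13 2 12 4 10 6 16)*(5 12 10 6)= (0 8 13 2 10 5 12 4 6 16)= [8, 1, 10, 3, 6, 12, 16, 7, 13, 9, 5, 11, 4, 2, 14, 15, 0]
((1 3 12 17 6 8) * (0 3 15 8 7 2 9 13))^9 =((0 3 12 17 6 7 2 9 13)(1 15 8))^9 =(17)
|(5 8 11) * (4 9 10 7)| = 12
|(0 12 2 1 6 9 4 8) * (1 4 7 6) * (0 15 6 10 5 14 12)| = 11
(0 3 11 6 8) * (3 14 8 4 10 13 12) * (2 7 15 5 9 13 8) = [14, 1, 7, 11, 10, 9, 4, 15, 0, 13, 8, 6, 3, 12, 2, 5] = (0 14 2 7 15 5 9 13 12 3 11 6 4 10 8)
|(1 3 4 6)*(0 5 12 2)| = |(0 5 12 2)(1 3 4 6)| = 4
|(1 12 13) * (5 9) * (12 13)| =|(1 13)(5 9)| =2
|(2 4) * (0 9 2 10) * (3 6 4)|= 7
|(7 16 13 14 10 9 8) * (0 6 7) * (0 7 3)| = |(0 6 3)(7 16 13 14 10 9 8)| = 21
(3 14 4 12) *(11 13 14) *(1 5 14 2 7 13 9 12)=(1 5 14 4)(2 7 13)(3 11 9 12)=[0, 5, 7, 11, 1, 14, 6, 13, 8, 12, 10, 9, 3, 2, 4]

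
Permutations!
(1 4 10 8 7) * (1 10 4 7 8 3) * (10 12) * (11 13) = (1 7 12 10 3)(11 13) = [0, 7, 2, 1, 4, 5, 6, 12, 8, 9, 3, 13, 10, 11]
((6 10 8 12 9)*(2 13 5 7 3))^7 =(2 5 3 13 7)(6 8 9 10 12)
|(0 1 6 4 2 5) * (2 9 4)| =|(0 1 6 2 5)(4 9)| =10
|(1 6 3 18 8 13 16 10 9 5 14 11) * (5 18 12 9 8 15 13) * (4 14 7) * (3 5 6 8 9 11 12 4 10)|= 16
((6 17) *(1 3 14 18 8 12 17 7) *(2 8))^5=(1 8)(2 7)(3 12)(6 18)(14 17)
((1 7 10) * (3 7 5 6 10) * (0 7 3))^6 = ((0 7)(1 5 6 10))^6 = (1 6)(5 10)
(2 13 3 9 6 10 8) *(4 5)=(2 13 3 9 6 10 8)(4 5)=[0, 1, 13, 9, 5, 4, 10, 7, 2, 6, 8, 11, 12, 3]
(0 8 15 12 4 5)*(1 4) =(0 8 15 12 1 4 5) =[8, 4, 2, 3, 5, 0, 6, 7, 15, 9, 10, 11, 1, 13, 14, 12]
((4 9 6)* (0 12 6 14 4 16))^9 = ((0 12 6 16)(4 9 14))^9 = (0 12 6 16)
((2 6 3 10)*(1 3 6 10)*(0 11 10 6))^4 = (0 6 2 10 11)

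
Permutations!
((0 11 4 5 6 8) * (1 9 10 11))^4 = (0 11 8 10 6 9 5 1 4)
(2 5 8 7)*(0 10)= [10, 1, 5, 3, 4, 8, 6, 2, 7, 9, 0]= (0 10)(2 5 8 7)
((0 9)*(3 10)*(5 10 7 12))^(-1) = ((0 9)(3 7 12 5 10))^(-1) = (0 9)(3 10 5 12 7)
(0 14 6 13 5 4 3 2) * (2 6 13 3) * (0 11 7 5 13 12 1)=[14, 0, 11, 6, 2, 4, 3, 5, 8, 9, 10, 7, 1, 13, 12]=(0 14 12 1)(2 11 7 5 4)(3 6)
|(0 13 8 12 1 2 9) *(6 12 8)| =|(0 13 6 12 1 2 9)| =7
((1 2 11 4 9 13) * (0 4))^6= (0 11 2 1 13 9 4)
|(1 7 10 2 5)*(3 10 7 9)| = 6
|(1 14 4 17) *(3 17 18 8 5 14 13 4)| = |(1 13 4 18 8 5 14 3 17)| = 9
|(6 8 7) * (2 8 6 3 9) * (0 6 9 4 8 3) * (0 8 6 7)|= 15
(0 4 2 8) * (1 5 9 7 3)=(0 4 2 8)(1 5 9 7 3)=[4, 5, 8, 1, 2, 9, 6, 3, 0, 7]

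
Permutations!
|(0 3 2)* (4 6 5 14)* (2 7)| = 4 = |(0 3 7 2)(4 6 5 14)|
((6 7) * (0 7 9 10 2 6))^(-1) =(0 7)(2 10 9 6)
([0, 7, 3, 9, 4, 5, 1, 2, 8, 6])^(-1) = [0, 6, 7, 2, 4, 5, 9, 1, 8, 3]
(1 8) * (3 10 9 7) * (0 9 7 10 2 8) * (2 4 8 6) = (0 9 10 7 3 4 8 1)(2 6) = [9, 0, 6, 4, 8, 5, 2, 3, 1, 10, 7]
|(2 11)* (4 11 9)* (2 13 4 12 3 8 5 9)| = 15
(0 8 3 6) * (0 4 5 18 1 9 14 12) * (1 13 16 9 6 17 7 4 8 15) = (0 15 1 6 8 3 17 7 4 5 18 13 16 9 14 12) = [15, 6, 2, 17, 5, 18, 8, 4, 3, 14, 10, 11, 0, 16, 12, 1, 9, 7, 13]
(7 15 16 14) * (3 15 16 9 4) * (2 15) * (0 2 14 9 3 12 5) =(0 2 15 3 14 7 16 9 4 12 5) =[2, 1, 15, 14, 12, 0, 6, 16, 8, 4, 10, 11, 5, 13, 7, 3, 9]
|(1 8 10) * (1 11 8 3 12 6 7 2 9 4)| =24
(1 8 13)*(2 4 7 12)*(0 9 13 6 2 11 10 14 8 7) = [9, 7, 4, 3, 0, 5, 2, 12, 6, 13, 14, 10, 11, 1, 8] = (0 9 13 1 7 12 11 10 14 8 6 2 4)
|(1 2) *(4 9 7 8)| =4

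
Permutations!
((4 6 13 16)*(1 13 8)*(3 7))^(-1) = ((1 13 16 4 6 8)(3 7))^(-1) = (1 8 6 4 16 13)(3 7)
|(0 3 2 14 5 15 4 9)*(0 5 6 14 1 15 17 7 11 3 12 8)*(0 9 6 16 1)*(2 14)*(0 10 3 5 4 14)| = |(0 12 8 9 4 6 2 10 3)(1 15 14 16)(5 17 7 11)| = 36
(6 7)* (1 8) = (1 8)(6 7) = [0, 8, 2, 3, 4, 5, 7, 6, 1]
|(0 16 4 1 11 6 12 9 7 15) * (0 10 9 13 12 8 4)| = 20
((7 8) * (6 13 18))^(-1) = (6 18 13)(7 8)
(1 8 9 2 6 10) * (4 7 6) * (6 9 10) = (1 8 10)(2 4 7 9) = [0, 8, 4, 3, 7, 5, 6, 9, 10, 2, 1]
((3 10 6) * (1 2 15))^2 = ((1 2 15)(3 10 6))^2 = (1 15 2)(3 6 10)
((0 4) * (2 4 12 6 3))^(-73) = ((0 12 6 3 2 4))^(-73) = (0 4 2 3 6 12)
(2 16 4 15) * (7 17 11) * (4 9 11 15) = (2 16 9 11 7 17 15) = [0, 1, 16, 3, 4, 5, 6, 17, 8, 11, 10, 7, 12, 13, 14, 2, 9, 15]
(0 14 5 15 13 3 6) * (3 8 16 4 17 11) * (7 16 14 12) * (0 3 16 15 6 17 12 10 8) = [10, 1, 2, 17, 12, 6, 3, 15, 14, 9, 8, 16, 7, 0, 5, 13, 4, 11] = (0 10 8 14 5 6 3 17 11 16 4 12 7 15 13)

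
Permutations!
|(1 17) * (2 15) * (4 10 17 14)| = 10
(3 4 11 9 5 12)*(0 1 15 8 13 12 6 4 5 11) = [1, 15, 2, 5, 0, 6, 4, 7, 13, 11, 10, 9, 3, 12, 14, 8] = (0 1 15 8 13 12 3 5 6 4)(9 11)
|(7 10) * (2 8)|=2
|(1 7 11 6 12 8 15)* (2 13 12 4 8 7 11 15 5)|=|(1 11 6 4 8 5 2 13 12 7 15)|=11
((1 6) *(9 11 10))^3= ((1 6)(9 11 10))^3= (11)(1 6)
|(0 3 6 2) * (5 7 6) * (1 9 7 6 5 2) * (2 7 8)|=9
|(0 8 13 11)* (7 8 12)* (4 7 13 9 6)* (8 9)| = 4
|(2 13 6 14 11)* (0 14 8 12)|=8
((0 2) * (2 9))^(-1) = ((0 9 2))^(-1) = (0 2 9)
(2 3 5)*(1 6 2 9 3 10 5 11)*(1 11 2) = (11)(1 6)(2 10 5 9 3) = [0, 6, 10, 2, 4, 9, 1, 7, 8, 3, 5, 11]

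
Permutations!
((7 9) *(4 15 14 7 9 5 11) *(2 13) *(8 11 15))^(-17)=(2 13)(4 8 11)(5 7 14 15)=((2 13)(4 8 11)(5 15 14 7))^(-17)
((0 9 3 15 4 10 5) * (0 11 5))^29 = (0 10 4 15 3 9)(5 11)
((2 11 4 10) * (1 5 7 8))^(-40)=(11)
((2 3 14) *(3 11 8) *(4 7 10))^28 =(2 3 11 14 8)(4 7 10)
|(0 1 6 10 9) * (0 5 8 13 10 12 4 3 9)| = 11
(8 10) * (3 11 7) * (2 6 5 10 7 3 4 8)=(2 6 5 10)(3 11)(4 8 7)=[0, 1, 6, 11, 8, 10, 5, 4, 7, 9, 2, 3]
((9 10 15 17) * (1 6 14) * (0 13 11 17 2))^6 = ((0 13 11 17 9 10 15 2)(1 6 14))^6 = (0 15 9 11)(2 10 17 13)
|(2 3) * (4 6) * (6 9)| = |(2 3)(4 9 6)| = 6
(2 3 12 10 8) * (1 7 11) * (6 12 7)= (1 6 12 10 8 2 3 7 11)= [0, 6, 3, 7, 4, 5, 12, 11, 2, 9, 8, 1, 10]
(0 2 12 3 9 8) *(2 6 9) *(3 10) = [6, 1, 12, 2, 4, 5, 9, 7, 0, 8, 3, 11, 10] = (0 6 9 8)(2 12 10 3)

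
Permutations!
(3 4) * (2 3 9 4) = (2 3)(4 9) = [0, 1, 3, 2, 9, 5, 6, 7, 8, 4]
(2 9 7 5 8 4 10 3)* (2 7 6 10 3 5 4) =(2 9 6 10 5 8)(3 7 4) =[0, 1, 9, 7, 3, 8, 10, 4, 2, 6, 5]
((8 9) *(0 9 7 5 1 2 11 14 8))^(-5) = (0 9)(1 11 8 5 2 14 7)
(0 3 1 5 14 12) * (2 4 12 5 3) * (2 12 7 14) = (0 12)(1 3)(2 4 7 14 5) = [12, 3, 4, 1, 7, 2, 6, 14, 8, 9, 10, 11, 0, 13, 5]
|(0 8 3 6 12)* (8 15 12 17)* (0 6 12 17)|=7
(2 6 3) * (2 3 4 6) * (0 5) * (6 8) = (0 5)(4 8 6) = [5, 1, 2, 3, 8, 0, 4, 7, 6]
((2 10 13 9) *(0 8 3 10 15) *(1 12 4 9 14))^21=((0 8 3 10 13 14 1 12 4 9 2 15))^21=(0 9 1 10)(2 12 13 8)(3 15 4 14)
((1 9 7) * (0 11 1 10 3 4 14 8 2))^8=((0 11 1 9 7 10 3 4 14 8 2))^8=(0 14 10 1 2 4 7 11 8 3 9)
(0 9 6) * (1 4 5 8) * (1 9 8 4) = (0 8 9 6)(4 5) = [8, 1, 2, 3, 5, 4, 0, 7, 9, 6]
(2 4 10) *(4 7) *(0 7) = (0 7 4 10 2) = [7, 1, 0, 3, 10, 5, 6, 4, 8, 9, 2]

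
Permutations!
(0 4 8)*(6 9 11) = (0 4 8)(6 9 11) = [4, 1, 2, 3, 8, 5, 9, 7, 0, 11, 10, 6]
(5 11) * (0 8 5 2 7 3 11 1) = (0 8 5 1)(2 7 3 11) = [8, 0, 7, 11, 4, 1, 6, 3, 5, 9, 10, 2]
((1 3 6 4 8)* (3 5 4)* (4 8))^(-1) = ((1 5 8)(3 6))^(-1) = (1 8 5)(3 6)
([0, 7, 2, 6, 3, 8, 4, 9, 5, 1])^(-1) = (1 9 7)(3 4 6)(5 8)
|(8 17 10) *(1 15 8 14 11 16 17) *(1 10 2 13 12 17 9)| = |(1 15 8 10 14 11 16 9)(2 13 12 17)| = 8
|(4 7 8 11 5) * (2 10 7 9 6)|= 9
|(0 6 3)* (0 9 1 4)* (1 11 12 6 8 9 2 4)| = 9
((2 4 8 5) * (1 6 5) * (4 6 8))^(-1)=((1 8)(2 6 5))^(-1)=(1 8)(2 5 6)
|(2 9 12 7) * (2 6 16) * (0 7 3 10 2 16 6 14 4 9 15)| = 10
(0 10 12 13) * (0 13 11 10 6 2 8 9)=[6, 1, 8, 3, 4, 5, 2, 7, 9, 0, 12, 10, 11, 13]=(13)(0 6 2 8 9)(10 12 11)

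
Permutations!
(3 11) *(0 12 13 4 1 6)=[12, 6, 2, 11, 1, 5, 0, 7, 8, 9, 10, 3, 13, 4]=(0 12 13 4 1 6)(3 11)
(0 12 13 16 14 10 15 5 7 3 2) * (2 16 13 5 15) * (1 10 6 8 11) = (0 12 5 7 3 16 14 6 8 11 1 10 2) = [12, 10, 0, 16, 4, 7, 8, 3, 11, 9, 2, 1, 5, 13, 6, 15, 14]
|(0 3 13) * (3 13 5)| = 2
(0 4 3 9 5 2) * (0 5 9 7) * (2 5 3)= [4, 1, 3, 7, 2, 5, 6, 0, 8, 9]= (9)(0 4 2 3 7)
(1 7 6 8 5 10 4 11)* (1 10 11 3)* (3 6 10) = (1 7 10 4 6 8 5 11 3) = [0, 7, 2, 1, 6, 11, 8, 10, 5, 9, 4, 3]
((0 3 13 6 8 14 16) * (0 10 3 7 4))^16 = (0 7 4)(3 6 14 10 13 8 16)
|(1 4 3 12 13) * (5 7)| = |(1 4 3 12 13)(5 7)| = 10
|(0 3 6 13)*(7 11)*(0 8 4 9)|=|(0 3 6 13 8 4 9)(7 11)|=14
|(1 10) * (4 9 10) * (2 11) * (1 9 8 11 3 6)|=|(1 4 8 11 2 3 6)(9 10)|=14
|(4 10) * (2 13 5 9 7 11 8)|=14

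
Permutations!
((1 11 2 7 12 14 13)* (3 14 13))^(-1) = ((1 11 2 7 12 13)(3 14))^(-1) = (1 13 12 7 2 11)(3 14)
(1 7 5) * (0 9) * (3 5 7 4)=(0 9)(1 4 3 5)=[9, 4, 2, 5, 3, 1, 6, 7, 8, 0]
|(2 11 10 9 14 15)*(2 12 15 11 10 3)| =|(2 10 9 14 11 3)(12 15)| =6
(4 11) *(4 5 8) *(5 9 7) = (4 11 9 7 5 8) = [0, 1, 2, 3, 11, 8, 6, 5, 4, 7, 10, 9]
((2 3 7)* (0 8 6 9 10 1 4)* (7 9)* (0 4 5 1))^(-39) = ((0 8 6 7 2 3 9 10)(1 5))^(-39) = (0 8 6 7 2 3 9 10)(1 5)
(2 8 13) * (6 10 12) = (2 8 13)(6 10 12) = [0, 1, 8, 3, 4, 5, 10, 7, 13, 9, 12, 11, 6, 2]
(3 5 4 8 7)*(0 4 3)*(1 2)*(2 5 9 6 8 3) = (0 4 3 9 6 8 7)(1 5 2) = [4, 5, 1, 9, 3, 2, 8, 0, 7, 6]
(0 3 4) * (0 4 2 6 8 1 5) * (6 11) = [3, 5, 11, 2, 4, 0, 8, 7, 1, 9, 10, 6] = (0 3 2 11 6 8 1 5)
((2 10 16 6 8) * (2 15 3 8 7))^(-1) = ((2 10 16 6 7)(3 8 15))^(-1) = (2 7 6 16 10)(3 15 8)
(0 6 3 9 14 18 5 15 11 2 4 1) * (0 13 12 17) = [6, 13, 4, 9, 1, 15, 3, 7, 8, 14, 10, 2, 17, 12, 18, 11, 16, 0, 5] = (0 6 3 9 14 18 5 15 11 2 4 1 13 12 17)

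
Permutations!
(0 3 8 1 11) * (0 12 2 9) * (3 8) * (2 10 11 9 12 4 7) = [8, 9, 12, 3, 7, 5, 6, 2, 1, 0, 11, 4, 10] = (0 8 1 9)(2 12 10 11 4 7)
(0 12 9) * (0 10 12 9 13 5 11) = [9, 1, 2, 3, 4, 11, 6, 7, 8, 10, 12, 0, 13, 5] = (0 9 10 12 13 5 11)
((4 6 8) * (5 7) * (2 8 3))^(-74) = (2 8 4 6 3) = ((2 8 4 6 3)(5 7))^(-74)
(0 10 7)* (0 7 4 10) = (4 10) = [0, 1, 2, 3, 10, 5, 6, 7, 8, 9, 4]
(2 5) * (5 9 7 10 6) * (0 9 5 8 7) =(0 9)(2 5)(6 8 7 10) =[9, 1, 5, 3, 4, 2, 8, 10, 7, 0, 6]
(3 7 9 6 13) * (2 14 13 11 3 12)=(2 14 13 12)(3 7 9 6 11)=[0, 1, 14, 7, 4, 5, 11, 9, 8, 6, 10, 3, 2, 12, 13]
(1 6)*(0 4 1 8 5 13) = [4, 6, 2, 3, 1, 13, 8, 7, 5, 9, 10, 11, 12, 0] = (0 4 1 6 8 5 13)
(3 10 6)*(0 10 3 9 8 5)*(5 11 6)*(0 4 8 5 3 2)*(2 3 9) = [10, 1, 0, 3, 8, 4, 2, 7, 11, 5, 9, 6] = (0 10 9 5 4 8 11 6 2)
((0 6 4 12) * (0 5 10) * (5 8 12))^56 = ((0 6 4 5 10)(8 12))^56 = (12)(0 6 4 5 10)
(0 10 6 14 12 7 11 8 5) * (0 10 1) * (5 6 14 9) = (0 1)(5 10 14 12 7 11 8 6 9) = [1, 0, 2, 3, 4, 10, 9, 11, 6, 5, 14, 8, 7, 13, 12]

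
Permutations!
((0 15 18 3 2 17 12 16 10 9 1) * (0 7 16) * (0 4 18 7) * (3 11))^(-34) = (0 15 7 16 10 9 1)(2 17 12 4 18 11 3)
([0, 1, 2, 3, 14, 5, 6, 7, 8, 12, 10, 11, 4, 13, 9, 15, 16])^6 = (16)(4 9)(12 14)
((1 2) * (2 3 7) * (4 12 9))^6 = ((1 3 7 2)(4 12 9))^6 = (12)(1 7)(2 3)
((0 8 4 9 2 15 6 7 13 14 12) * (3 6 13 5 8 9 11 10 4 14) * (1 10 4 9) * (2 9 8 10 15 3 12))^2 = (0 15 12 1 13)(2 6 5 8)(3 7 10 14)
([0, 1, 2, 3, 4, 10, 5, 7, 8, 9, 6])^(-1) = (5 6 10)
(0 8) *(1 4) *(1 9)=(0 8)(1 4 9)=[8, 4, 2, 3, 9, 5, 6, 7, 0, 1]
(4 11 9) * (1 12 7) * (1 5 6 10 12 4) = (1 4 11 9)(5 6 10 12 7) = [0, 4, 2, 3, 11, 6, 10, 5, 8, 1, 12, 9, 7]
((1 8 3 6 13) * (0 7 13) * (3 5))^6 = ((0 7 13 1 8 5 3 6))^6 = (0 3 8 13)(1 7 6 5)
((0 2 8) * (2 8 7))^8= ((0 8)(2 7))^8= (8)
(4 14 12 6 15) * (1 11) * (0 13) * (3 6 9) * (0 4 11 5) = (0 13 4 14 12 9 3 6 15 11 1 5) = [13, 5, 2, 6, 14, 0, 15, 7, 8, 3, 10, 1, 9, 4, 12, 11]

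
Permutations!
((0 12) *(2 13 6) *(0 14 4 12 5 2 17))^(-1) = ((0 5 2 13 6 17)(4 12 14))^(-1) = (0 17 6 13 2 5)(4 14 12)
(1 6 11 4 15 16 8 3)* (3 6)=[0, 3, 2, 1, 15, 5, 11, 7, 6, 9, 10, 4, 12, 13, 14, 16, 8]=(1 3)(4 15 16 8 6 11)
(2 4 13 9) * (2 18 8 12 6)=(2 4 13 9 18 8 12 6)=[0, 1, 4, 3, 13, 5, 2, 7, 12, 18, 10, 11, 6, 9, 14, 15, 16, 17, 8]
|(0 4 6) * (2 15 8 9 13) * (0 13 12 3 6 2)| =|(0 4 2 15 8 9 12 3 6 13)| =10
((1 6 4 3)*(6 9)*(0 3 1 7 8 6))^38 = ((0 3 7 8 6 4 1 9))^38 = (0 1 6 7)(3 9 4 8)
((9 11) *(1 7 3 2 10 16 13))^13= (1 13 16 10 2 3 7)(9 11)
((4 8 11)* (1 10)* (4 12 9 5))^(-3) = ((1 10)(4 8 11 12 9 5))^(-3) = (1 10)(4 12)(5 11)(8 9)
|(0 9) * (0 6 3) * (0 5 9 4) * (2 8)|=4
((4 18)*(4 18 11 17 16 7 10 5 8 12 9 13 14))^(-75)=(18)(4 9 5 16)(7 11 13 8)(10 17 14 12)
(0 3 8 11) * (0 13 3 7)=(0 7)(3 8 11 13)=[7, 1, 2, 8, 4, 5, 6, 0, 11, 9, 10, 13, 12, 3]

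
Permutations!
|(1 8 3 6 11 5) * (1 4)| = |(1 8 3 6 11 5 4)| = 7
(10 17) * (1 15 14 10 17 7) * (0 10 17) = [10, 15, 2, 3, 4, 5, 6, 1, 8, 9, 7, 11, 12, 13, 17, 14, 16, 0] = (0 10 7 1 15 14 17)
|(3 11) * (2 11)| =|(2 11 3)| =3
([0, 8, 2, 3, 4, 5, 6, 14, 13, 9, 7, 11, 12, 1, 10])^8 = [0, 13, 2, 3, 4, 5, 6, 10, 1, 9, 14, 11, 12, 8, 7]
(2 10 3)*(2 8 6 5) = (2 10 3 8 6 5) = [0, 1, 10, 8, 4, 2, 5, 7, 6, 9, 3]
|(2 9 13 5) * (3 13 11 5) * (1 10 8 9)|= 14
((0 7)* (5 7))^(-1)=((0 5 7))^(-1)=(0 7 5)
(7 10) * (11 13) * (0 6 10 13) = [6, 1, 2, 3, 4, 5, 10, 13, 8, 9, 7, 0, 12, 11] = (0 6 10 7 13 11)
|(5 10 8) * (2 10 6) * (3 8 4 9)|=|(2 10 4 9 3 8 5 6)|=8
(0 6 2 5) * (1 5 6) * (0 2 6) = (6)(0 1 5 2) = [1, 5, 0, 3, 4, 2, 6]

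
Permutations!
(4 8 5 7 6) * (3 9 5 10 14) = (3 9 5 7 6 4 8 10 14) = [0, 1, 2, 9, 8, 7, 4, 6, 10, 5, 14, 11, 12, 13, 3]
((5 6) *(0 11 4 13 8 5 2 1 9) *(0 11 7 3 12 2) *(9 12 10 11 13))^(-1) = ((0 7 3 10 11 4 9 13 8 5 6)(1 12 2))^(-1) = (0 6 5 8 13 9 4 11 10 3 7)(1 2 12)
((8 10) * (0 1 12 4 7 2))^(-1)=(0 2 7 4 12 1)(8 10)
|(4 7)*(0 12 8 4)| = 5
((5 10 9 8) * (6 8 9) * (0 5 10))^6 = ((0 5)(6 8 10))^6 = (10)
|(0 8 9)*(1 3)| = 6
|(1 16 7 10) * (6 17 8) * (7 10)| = |(1 16 10)(6 17 8)| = 3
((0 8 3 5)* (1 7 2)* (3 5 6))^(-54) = ((0 8 5)(1 7 2)(3 6))^(-54) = (8)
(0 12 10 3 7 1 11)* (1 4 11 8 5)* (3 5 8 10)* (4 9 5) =(0 12 3 7 9 5 1 10 4 11) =[12, 10, 2, 7, 11, 1, 6, 9, 8, 5, 4, 0, 3]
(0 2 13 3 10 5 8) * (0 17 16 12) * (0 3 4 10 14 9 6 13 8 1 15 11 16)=(0 2 8 17)(1 15 11 16 12 3 14 9 6 13 4 10 5)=[2, 15, 8, 14, 10, 1, 13, 7, 17, 6, 5, 16, 3, 4, 9, 11, 12, 0]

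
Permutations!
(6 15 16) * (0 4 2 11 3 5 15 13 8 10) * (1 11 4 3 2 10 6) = (0 3 5 15 16 1 11 2 4 10)(6 13 8) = [3, 11, 4, 5, 10, 15, 13, 7, 6, 9, 0, 2, 12, 8, 14, 16, 1]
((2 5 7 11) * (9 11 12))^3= (2 12)(5 9)(7 11)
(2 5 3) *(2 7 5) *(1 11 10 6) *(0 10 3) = (0 10 6 1 11 3 7 5) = [10, 11, 2, 7, 4, 0, 1, 5, 8, 9, 6, 3]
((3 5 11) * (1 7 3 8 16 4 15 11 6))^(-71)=((1 7 3 5 6)(4 15 11 8 16))^(-71)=(1 6 5 3 7)(4 16 8 11 15)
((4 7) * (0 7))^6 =((0 7 4))^6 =(7)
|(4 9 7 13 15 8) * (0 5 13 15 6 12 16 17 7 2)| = |(0 5 13 6 12 16 17 7 15 8 4 9 2)| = 13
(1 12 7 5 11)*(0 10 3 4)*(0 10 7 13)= (0 7 5 11 1 12 13)(3 4 10)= [7, 12, 2, 4, 10, 11, 6, 5, 8, 9, 3, 1, 13, 0]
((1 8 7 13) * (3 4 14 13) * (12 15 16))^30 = (16)(1 7 4 13 8 3 14)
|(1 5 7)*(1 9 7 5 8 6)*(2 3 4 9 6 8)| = |(1 2 3 4 9 7 6)| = 7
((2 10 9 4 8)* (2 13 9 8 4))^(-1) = (2 9 13 8 10)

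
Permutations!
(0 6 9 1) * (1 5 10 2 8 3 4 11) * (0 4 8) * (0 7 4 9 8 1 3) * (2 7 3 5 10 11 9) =[6, 2, 3, 1, 9, 11, 8, 4, 0, 10, 7, 5] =(0 6 8)(1 2 3)(4 9 10 7)(5 11)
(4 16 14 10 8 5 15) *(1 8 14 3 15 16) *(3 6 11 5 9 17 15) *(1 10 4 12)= (1 8 9 17 15 12)(4 10 14)(5 16 6 11)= [0, 8, 2, 3, 10, 16, 11, 7, 9, 17, 14, 5, 1, 13, 4, 12, 6, 15]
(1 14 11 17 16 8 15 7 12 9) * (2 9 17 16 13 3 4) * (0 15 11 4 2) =(0 15 7 12 17 13 3 2 9 1 14 4)(8 11 16) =[15, 14, 9, 2, 0, 5, 6, 12, 11, 1, 10, 16, 17, 3, 4, 7, 8, 13]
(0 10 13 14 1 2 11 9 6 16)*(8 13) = (0 10 8 13 14 1 2 11 9 6 16) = [10, 2, 11, 3, 4, 5, 16, 7, 13, 6, 8, 9, 12, 14, 1, 15, 0]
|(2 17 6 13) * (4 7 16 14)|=4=|(2 17 6 13)(4 7 16 14)|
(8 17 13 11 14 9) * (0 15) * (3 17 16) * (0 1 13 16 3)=(0 15 1 13 11 14 9 8 3 17 16)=[15, 13, 2, 17, 4, 5, 6, 7, 3, 8, 10, 14, 12, 11, 9, 1, 0, 16]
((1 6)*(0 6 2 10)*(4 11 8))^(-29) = ((0 6 1 2 10)(4 11 8))^(-29) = (0 6 1 2 10)(4 11 8)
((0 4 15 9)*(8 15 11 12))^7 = (15)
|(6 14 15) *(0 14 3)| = 5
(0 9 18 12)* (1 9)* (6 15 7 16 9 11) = [1, 11, 2, 3, 4, 5, 15, 16, 8, 18, 10, 6, 0, 13, 14, 7, 9, 17, 12] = (0 1 11 6 15 7 16 9 18 12)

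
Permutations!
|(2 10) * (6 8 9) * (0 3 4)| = 6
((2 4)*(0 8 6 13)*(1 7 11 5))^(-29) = ((0 8 6 13)(1 7 11 5)(2 4))^(-29) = (0 13 6 8)(1 5 11 7)(2 4)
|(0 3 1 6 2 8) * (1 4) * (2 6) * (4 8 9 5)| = |(0 3 8)(1 2 9 5 4)| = 15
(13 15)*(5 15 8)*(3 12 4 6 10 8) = (3 12 4 6 10 8 5 15 13) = [0, 1, 2, 12, 6, 15, 10, 7, 5, 9, 8, 11, 4, 3, 14, 13]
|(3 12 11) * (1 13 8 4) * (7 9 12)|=|(1 13 8 4)(3 7 9 12 11)|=20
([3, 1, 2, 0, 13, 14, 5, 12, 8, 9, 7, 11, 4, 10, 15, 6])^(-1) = [3, 1, 2, 0, 12, 6, 15, 10, 8, 9, 13, 11, 7, 4, 5, 14]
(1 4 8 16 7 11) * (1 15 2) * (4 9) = (1 9 4 8 16 7 11 15 2) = [0, 9, 1, 3, 8, 5, 6, 11, 16, 4, 10, 15, 12, 13, 14, 2, 7]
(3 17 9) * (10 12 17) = (3 10 12 17 9) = [0, 1, 2, 10, 4, 5, 6, 7, 8, 3, 12, 11, 17, 13, 14, 15, 16, 9]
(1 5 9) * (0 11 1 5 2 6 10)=(0 11 1 2 6 10)(5 9)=[11, 2, 6, 3, 4, 9, 10, 7, 8, 5, 0, 1]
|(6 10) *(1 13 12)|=6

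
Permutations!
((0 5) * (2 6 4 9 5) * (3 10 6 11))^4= (0 10 5 3 9 11 4 2 6)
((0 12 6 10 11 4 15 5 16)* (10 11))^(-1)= ((0 12 6 11 4 15 5 16))^(-1)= (0 16 5 15 4 11 6 12)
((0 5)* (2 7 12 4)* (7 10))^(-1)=(0 5)(2 4 12 7 10)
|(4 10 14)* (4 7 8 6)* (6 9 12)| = |(4 10 14 7 8 9 12 6)| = 8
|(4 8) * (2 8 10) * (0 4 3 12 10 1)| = 15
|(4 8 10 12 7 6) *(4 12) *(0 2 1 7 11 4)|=10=|(0 2 1 7 6 12 11 4 8 10)|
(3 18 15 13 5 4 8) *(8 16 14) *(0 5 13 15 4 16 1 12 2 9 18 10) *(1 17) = (0 5 16 14 8 3 10)(1 12 2 9 18 4 17) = [5, 12, 9, 10, 17, 16, 6, 7, 3, 18, 0, 11, 2, 13, 8, 15, 14, 1, 4]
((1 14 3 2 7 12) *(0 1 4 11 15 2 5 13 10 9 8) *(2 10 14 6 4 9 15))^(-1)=((0 1 6 4 11 2 7 12 9 8)(3 5 13 14)(10 15))^(-1)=(0 8 9 12 7 2 11 4 6 1)(3 14 13 5)(10 15)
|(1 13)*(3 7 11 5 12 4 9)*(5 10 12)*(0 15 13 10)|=|(0 15 13 1 10 12 4 9 3 7 11)|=11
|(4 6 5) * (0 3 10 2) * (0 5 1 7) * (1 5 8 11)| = |(0 3 10 2 8 11 1 7)(4 6 5)| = 24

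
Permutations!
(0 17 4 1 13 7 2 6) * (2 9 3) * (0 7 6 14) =[17, 13, 14, 2, 1, 5, 7, 9, 8, 3, 10, 11, 12, 6, 0, 15, 16, 4] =(0 17 4 1 13 6 7 9 3 2 14)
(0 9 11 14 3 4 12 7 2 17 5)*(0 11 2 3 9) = (2 17 5 11 14 9)(3 4 12 7) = [0, 1, 17, 4, 12, 11, 6, 3, 8, 2, 10, 14, 7, 13, 9, 15, 16, 5]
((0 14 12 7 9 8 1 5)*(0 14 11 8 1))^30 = ((0 11 8)(1 5 14 12 7 9))^30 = (14)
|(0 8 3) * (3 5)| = 4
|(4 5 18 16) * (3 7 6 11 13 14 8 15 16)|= 12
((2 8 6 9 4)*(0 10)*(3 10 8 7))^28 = ((0 8 6 9 4 2 7 3 10))^28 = (0 8 6 9 4 2 7 3 10)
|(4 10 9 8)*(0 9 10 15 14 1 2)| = |(0 9 8 4 15 14 1 2)| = 8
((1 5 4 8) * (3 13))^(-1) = ((1 5 4 8)(3 13))^(-1) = (1 8 4 5)(3 13)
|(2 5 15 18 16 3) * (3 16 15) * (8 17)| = |(2 5 3)(8 17)(15 18)| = 6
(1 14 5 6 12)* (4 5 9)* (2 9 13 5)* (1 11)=(1 14 13 5 6 12 11)(2 9 4)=[0, 14, 9, 3, 2, 6, 12, 7, 8, 4, 10, 1, 11, 5, 13]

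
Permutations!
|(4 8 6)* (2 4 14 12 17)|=7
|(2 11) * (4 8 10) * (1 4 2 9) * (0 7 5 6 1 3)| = 12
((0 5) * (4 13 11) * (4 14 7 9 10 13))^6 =((0 5)(7 9 10 13 11 14))^6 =(14)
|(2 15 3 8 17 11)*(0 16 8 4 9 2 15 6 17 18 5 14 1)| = 56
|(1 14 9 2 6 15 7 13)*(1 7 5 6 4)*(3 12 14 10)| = 24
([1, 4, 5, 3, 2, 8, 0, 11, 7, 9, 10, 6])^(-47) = (0 11 8 2 1 6 7 5 4)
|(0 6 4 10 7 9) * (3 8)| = 6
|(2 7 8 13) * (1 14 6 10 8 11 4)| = 10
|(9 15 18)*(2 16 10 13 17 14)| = 6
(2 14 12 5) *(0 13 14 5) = [13, 1, 5, 3, 4, 2, 6, 7, 8, 9, 10, 11, 0, 14, 12] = (0 13 14 12)(2 5)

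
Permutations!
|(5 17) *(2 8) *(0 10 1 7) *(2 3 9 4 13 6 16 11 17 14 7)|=16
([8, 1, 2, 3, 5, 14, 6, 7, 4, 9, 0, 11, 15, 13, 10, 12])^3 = [5, 1, 2, 3, 10, 0, 6, 7, 14, 9, 4, 11, 15, 13, 8, 12]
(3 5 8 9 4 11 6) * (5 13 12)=(3 13 12 5 8 9 4 11 6)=[0, 1, 2, 13, 11, 8, 3, 7, 9, 4, 10, 6, 5, 12]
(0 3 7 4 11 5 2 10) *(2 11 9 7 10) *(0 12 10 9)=(0 3 9 7 4)(5 11)(10 12)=[3, 1, 2, 9, 0, 11, 6, 4, 8, 7, 12, 5, 10]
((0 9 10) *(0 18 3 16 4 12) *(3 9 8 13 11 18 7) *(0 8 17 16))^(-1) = (0 3 7 10 9 18 11 13 8 12 4 16 17)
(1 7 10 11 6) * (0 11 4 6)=(0 11)(1 7 10 4 6)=[11, 7, 2, 3, 6, 5, 1, 10, 8, 9, 4, 0]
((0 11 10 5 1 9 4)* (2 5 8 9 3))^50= (0 10 9)(1 2)(3 5)(4 11 8)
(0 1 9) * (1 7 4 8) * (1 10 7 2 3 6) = [2, 9, 3, 6, 8, 5, 1, 4, 10, 0, 7] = (0 2 3 6 1 9)(4 8 10 7)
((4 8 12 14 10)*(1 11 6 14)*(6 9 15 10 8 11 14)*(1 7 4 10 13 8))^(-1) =((1 14)(4 11 9 15 13 8 12 7))^(-1) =(1 14)(4 7 12 8 13 15 9 11)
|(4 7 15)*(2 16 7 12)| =6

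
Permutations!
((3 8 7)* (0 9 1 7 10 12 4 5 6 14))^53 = ((0 9 1 7 3 8 10 12 4 5 6 14))^53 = (0 8 6 7 4 9 10 14 3 5 1 12)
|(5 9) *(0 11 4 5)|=|(0 11 4 5 9)|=5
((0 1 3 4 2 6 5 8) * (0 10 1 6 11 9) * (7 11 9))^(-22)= ((0 6 5 8 10 1 3 4 2 9)(7 11))^(-22)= (11)(0 2 3 10 5)(1 8 6 9 4)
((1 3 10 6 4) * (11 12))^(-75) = (11 12)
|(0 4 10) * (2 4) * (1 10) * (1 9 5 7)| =|(0 2 4 9 5 7 1 10)| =8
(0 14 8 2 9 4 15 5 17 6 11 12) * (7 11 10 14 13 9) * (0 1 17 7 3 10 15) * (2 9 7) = (0 13 7 11 12 1 17 6 15 5 2 3 10 14 8 9 4) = [13, 17, 3, 10, 0, 2, 15, 11, 9, 4, 14, 12, 1, 7, 8, 5, 16, 6]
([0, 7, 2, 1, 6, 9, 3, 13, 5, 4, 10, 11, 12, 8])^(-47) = [0, 6, 2, 4, 5, 13, 9, 3, 7, 8, 10, 11, 12, 1]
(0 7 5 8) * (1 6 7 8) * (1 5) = (0 8)(1 6 7) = [8, 6, 2, 3, 4, 5, 7, 1, 0]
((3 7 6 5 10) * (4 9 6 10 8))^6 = ((3 7 10)(4 9 6 5 8))^6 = (10)(4 9 6 5 8)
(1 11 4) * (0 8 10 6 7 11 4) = [8, 4, 2, 3, 1, 5, 7, 11, 10, 9, 6, 0] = (0 8 10 6 7 11)(1 4)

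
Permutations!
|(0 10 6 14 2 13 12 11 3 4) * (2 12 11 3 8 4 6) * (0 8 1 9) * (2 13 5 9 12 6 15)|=22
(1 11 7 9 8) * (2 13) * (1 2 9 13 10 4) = (1 11 7 13 9 8 2 10 4) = [0, 11, 10, 3, 1, 5, 6, 13, 2, 8, 4, 7, 12, 9]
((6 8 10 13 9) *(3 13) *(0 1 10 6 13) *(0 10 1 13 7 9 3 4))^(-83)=((0 13 3 10 4)(6 8)(7 9))^(-83)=(0 3 4 13 10)(6 8)(7 9)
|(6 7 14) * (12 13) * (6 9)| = 4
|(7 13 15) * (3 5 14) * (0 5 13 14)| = 10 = |(0 5)(3 13 15 7 14)|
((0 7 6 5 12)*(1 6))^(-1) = (0 12 5 6 1 7)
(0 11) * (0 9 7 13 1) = [11, 0, 2, 3, 4, 5, 6, 13, 8, 7, 10, 9, 12, 1] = (0 11 9 7 13 1)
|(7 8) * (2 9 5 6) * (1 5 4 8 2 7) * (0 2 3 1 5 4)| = 21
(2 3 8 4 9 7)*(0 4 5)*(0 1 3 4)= [0, 3, 4, 8, 9, 1, 6, 2, 5, 7]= (1 3 8 5)(2 4 9 7)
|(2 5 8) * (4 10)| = 6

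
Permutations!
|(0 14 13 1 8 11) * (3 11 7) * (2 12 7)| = |(0 14 13 1 8 2 12 7 3 11)| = 10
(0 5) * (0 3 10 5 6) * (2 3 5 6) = [2, 1, 3, 10, 4, 5, 0, 7, 8, 9, 6] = (0 2 3 10 6)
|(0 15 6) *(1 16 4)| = |(0 15 6)(1 16 4)| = 3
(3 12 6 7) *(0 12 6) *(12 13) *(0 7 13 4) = (0 4)(3 6 13 12 7) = [4, 1, 2, 6, 0, 5, 13, 3, 8, 9, 10, 11, 7, 12]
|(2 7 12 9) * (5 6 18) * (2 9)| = |(2 7 12)(5 6 18)| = 3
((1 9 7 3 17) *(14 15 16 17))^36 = ((1 9 7 3 14 15 16 17))^36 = (1 14)(3 17)(7 16)(9 15)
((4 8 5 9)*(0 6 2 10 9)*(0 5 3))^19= ((0 6 2 10 9 4 8 3))^19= (0 10 8 6 9 3 2 4)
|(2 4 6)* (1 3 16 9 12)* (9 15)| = 6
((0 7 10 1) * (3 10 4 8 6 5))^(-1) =((0 7 4 8 6 5 3 10 1))^(-1) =(0 1 10 3 5 6 8 4 7)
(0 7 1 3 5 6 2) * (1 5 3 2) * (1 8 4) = (0 7 5 6 8 4 1 2) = [7, 2, 0, 3, 1, 6, 8, 5, 4]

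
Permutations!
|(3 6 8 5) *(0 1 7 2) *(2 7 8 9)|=|(0 1 8 5 3 6 9 2)|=8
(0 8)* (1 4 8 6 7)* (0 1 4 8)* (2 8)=[6, 2, 8, 3, 0, 5, 7, 4, 1]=(0 6 7 4)(1 2 8)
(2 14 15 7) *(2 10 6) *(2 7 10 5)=(2 14 15 10 6 7 5)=[0, 1, 14, 3, 4, 2, 7, 5, 8, 9, 6, 11, 12, 13, 15, 10]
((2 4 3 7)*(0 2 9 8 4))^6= ((0 2)(3 7 9 8 4))^6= (3 7 9 8 4)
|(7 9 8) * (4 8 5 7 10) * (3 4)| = 12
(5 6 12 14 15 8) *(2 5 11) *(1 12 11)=(1 12 14 15 8)(2 5 6 11)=[0, 12, 5, 3, 4, 6, 11, 7, 1, 9, 10, 2, 14, 13, 15, 8]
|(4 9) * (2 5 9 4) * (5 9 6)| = 2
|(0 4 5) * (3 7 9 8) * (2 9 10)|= |(0 4 5)(2 9 8 3 7 10)|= 6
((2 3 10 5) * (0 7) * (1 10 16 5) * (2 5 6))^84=(16)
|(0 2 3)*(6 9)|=6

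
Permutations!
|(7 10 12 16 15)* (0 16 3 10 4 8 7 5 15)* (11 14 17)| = |(0 16)(3 10 12)(4 8 7)(5 15)(11 14 17)| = 6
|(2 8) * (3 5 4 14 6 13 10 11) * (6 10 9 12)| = |(2 8)(3 5 4 14 10 11)(6 13 9 12)| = 12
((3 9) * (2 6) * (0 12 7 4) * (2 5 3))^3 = (0 4 7 12)(2 3 6 9 5)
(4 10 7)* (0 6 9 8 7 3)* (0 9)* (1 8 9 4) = (0 6)(1 8 7)(3 4 10) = [6, 8, 2, 4, 10, 5, 0, 1, 7, 9, 3]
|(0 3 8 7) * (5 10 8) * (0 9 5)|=|(0 3)(5 10 8 7 9)|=10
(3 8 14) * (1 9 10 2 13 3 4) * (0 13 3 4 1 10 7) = [13, 9, 3, 8, 10, 5, 6, 0, 14, 7, 2, 11, 12, 4, 1] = (0 13 4 10 2 3 8 14 1 9 7)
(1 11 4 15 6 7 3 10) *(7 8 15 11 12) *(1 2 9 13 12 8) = (1 8 15 6)(2 9 13 12 7 3 10)(4 11) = [0, 8, 9, 10, 11, 5, 1, 3, 15, 13, 2, 4, 7, 12, 14, 6]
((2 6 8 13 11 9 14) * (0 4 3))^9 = ((0 4 3)(2 6 8 13 11 9 14))^9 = (2 8 11 14 6 13 9)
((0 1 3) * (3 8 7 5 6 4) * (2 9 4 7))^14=(9)(5 7 6)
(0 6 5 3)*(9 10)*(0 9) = [6, 1, 2, 9, 4, 3, 5, 7, 8, 10, 0] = (0 6 5 3 9 10)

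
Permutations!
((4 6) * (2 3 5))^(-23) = ((2 3 5)(4 6))^(-23) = (2 3 5)(4 6)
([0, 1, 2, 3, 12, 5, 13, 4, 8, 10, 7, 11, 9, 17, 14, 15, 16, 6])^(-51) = (17)(4 7 10 9 12)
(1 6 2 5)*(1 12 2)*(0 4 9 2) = (0 4 9 2 5 12)(1 6) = [4, 6, 5, 3, 9, 12, 1, 7, 8, 2, 10, 11, 0]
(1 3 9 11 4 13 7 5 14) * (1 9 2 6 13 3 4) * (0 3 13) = [3, 4, 6, 2, 13, 14, 0, 5, 8, 11, 10, 1, 12, 7, 9] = (0 3 2 6)(1 4 13 7 5 14 9 11)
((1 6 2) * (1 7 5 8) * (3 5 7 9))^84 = (9)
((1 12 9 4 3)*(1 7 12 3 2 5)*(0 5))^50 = ((0 5 1 3 7 12 9 4 2))^50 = (0 12 5 9 1 4 3 2 7)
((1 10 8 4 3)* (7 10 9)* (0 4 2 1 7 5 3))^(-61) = ((0 4)(1 9 5 3 7 10 8 2))^(-61) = (0 4)(1 3 8 9 7 2 5 10)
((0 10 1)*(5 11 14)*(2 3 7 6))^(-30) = (14)(2 7)(3 6) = ((0 10 1)(2 3 7 6)(5 11 14))^(-30)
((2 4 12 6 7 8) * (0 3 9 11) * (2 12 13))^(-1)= (0 11 9 3)(2 13 4)(6 12 8 7)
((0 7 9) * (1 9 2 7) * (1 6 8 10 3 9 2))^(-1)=(0 9 3 10 8 6)(1 7 2)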